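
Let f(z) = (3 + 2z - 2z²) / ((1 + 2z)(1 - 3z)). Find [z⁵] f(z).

The denominator gives the recurrence a_n = a_(n−1) + 6a_(n−2) for n ≥ 3; the numerator fixes a_0 = 3, a_1 = 5, a_2 = 21.
Iterating: 3, 5, 21, 51, 177, 483, so a_5 = 483.

483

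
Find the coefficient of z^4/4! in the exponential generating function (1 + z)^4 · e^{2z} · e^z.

1473

The EGF product rule gives c_4 = Σ_{k_1+k_2+k_3=4} C(4; k_1,k_2,k_3) · ∏ g_i(k_i), where (1+z)^4 gives the falling factorial (4)_k; e^{2z} gives (2)^k; e^z gives (1)^k.
g_1(k) for k = 0…4: 1, 4, 12, 24, 24.
g_2(k) for k = 0…4: 1, 2, 4, 8, 16.
g_3(k) for k = 0…4: 1, 1, 1, 1, 1.
First combine the last two factors: h(k) = Σ_j C(k,j)·g_2(j)·g_3(k−j) for k = 0…4: 1, 3, 9, 27, 81.
c_4 = Σ_k C(4,k)·g_1(k)·h(4−k) = 1·1·81 + 4·4·27 + 6·12·9 + 4·24·3 + 1·24·1 = 81 + 432 + 648 + 288 + 24 = 1473.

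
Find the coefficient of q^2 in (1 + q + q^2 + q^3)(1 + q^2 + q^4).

2

(1 + q + q^2 + q^3) has coefficients 1,1,1 for degrees 0…2.
(1 + q^2 + q^4) has coefficients 1,0,1 for degrees 0…2.
[q^2] = 1·1 + 1·0 + 1·1 = 2.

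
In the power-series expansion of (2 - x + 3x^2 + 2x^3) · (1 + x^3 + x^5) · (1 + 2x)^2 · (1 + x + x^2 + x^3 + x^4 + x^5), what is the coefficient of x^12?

73

(2 - x + 3x^2 + 2x^3) has coefficients 2,-1,3,2 for degrees 0…3.
(1 + x^3 + x^5) has coefficients 1,0,0,1,0,1,0,0,0,0,0,0,0 for degrees 0…12.
Multiplying by (1 + 2x)^2 gives running coefficients 1,4,4,1,4,5,4,4,0,0,0,0,0 for degrees 0…12.
Finally multiplying by (1 + x + x^2 + x^3 + x^4 + x^5), the product of all factors after the first has coefficients 1,5,9,10,14,19,22,22,18,17,13,8,4 for degrees 0…12.
[x^12] = 2·4 − 1·8 + 3·13 + 2·17 = 73.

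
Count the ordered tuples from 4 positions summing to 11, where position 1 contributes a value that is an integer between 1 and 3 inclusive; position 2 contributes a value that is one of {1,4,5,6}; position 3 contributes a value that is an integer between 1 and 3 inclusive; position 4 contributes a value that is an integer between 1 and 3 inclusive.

19

The generating function for the choices is (q + q^2 + q^3)·(q + q^4 + q^5 + q^6)·(q + q^2 + q^3)·(q + q^2 + q^3); the count is [q^11].
(q + q^2 + q^3) has coefficients 0,1,1,1 for degrees 0…3.
(q + q^4 + q^5 + q^6) has coefficients 0,1,0,0,1,1,1,0,0,0,0,0 for degrees 0…11.
Multiplying by (q + q^2 + q^3) gives running coefficients 0,0,1,1,1,1,2,3,2,1,0,0 for degrees 0…11.
Finally multiplying by (q + q^2 + q^3), the product of all factors after the first has coefficients 0,0,0,1,2,3,3,4,6,7,6,3 for degrees 0…11.
[q^11] = 1·6 + 1·7 + 1·6 = 19.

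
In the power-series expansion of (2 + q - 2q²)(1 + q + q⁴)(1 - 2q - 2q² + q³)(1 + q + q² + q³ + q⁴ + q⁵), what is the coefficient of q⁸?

6

(2 + q - 2q²) has coefficients 2,1,-2 for degrees 0…2.
(1 + q + q⁴) has coefficients 1,1,0,0,1,0,0,0,0 for degrees 0…8.
Multiplying by (1 - 2q - 2q² + q³) gives running coefficients 1,-1,-4,-1,2,-2,-2,1,0 for degrees 0…8.
Finally multiplying by (1 + q + q² + q³ + q⁴ + q⁵), the product of all factors after the first has coefficients 1,0,-4,-5,-3,-5,-8,-6,-2 for degrees 0…8.
[q⁸] = 2·(-2) + 1·(-6) − 2·(-8) = 6.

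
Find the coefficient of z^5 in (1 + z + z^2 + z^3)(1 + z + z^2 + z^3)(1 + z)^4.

52

(1 + z + z^2 + z^3) has coefficients 1,1,1,1 for degrees 0…3.
(1 + z + z^2 + z^3) has coefficients 1,1,1,1,0,0 for degrees 0…5.
Finally multiplying by (1 + z)^4, the product of all factors after the first has coefficients 1,5,11,15,15,11 for degrees 0…5.
[z^5] = 1·11 + 1·15 + 1·15 + 1·11 = 52.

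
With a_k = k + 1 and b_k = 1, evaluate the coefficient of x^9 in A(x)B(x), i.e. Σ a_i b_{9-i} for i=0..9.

The convolution is the x^9 coefficient of A(x)B(x).
Σ = 1·1 + 2·1 + 3·1 + 4·1 + 5·1 + 6·1 + 7·1 + 8·1 + 9·1 + 10·1 = 55.

55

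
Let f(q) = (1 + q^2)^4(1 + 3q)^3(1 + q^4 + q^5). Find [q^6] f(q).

206

(1 + q^2)^4 has coefficients 1,0,4,0,6,0,4 for degrees 0…6.
(1 + 3q)^3 has coefficients 1,9,27,27,0,0,0 for degrees 0…6.
Finally multiplying by (1 + q^4 + q^5), the product of all factors after the first has coefficients 1,9,27,27,1,10,36 for degrees 0…6.
[q^6] = 1·36 + 4·1 + 6·27 + 4·1 = 206.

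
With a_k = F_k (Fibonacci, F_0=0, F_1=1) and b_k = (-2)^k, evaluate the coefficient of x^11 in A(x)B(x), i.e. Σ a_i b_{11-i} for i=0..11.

This is [x^11] in the product of the two ordinary generating functions.
Σ = 0·(-2048) + 1·1024 + 1·(-512) + 2·256 + 3·(-128) + 5·64 + 8·(-32) + 13·16 + 21·(-8) + 34·4 + 55·(-2) + 89·1 = 859.

859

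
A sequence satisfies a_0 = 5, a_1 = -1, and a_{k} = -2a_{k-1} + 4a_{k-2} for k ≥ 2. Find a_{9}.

-62464

The ordinary generating function has denominator 1 + 2y - 4y^2.
Iterating the recurrence: a_0,…,a_{9} = 5, -1, 22, -48, 184, -560, 1856, -5952, 19328, -62464.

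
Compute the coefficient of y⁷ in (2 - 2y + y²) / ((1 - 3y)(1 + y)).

The denominator gives the recurrence a_n = 2a_(n−1) + 3a_(n−2) for n ≥ 3; the numerator fixes a_0 = 2, a_1 = 2, a_2 = 11.
Iterating: 2, 2, 11, 28, 89, 262, 791, 2368, so a_7 = 2368.

2368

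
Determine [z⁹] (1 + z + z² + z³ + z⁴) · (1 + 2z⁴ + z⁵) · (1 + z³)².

8

(1 + z + z² + z³ + z⁴) has coefficients 1,1,1,1,1 for degrees 0…4.
(1 + 2z⁴ + z⁵) has coefficients 1,0,0,0,2,1,0,0,0,0 for degrees 0…9.
Finally multiplying by (1 + z³)², the product of all factors after the first has coefficients 1,0,0,2,2,1,1,4,2,0 for degrees 0…9.
[z⁹] = 1·0 + 1·2 + 1·4 + 1·1 + 1·1 = 8.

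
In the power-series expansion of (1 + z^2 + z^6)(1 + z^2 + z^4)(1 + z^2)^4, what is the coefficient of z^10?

(1 + z^2 + z^6) has coefficients 1,0,1,0,0,0,1 for degrees 0…6.
(1 + z^2 + z^4) has coefficients 1,0,1,0,1,0,0,0,0,0,0 for degrees 0…10.
Finally multiplying by (1 + z^2)^4, the product of all factors after the first has coefficients 1,0,5,0,11,0,14,0,11,0,5 for degrees 0…10.
[z^10] = 1·5 + 1·11 + 1·11 = 27.

27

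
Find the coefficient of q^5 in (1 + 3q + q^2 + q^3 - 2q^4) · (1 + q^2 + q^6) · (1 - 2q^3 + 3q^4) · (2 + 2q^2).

16

(1 + 3q + q^2 + q^3 - 2q^4) has coefficients 1,3,1,1,-2 for degrees 0…4.
(1 + q^2 + q^6) has coefficients 1,0,1,0,0,0 for degrees 0…5.
Multiplying by (1 - 2q^3 + 3q^4) gives running coefficients 1,0,1,-2,3,-2 for degrees 0…5.
Finally multiplying by (2 + 2q^2), the product of all factors after the first has coefficients 2,0,4,-4,8,-8 for degrees 0…5.
[q^5] = 1·(-8) + 3·8 + 1·(-4) + 1·4 − 2·0 = 16.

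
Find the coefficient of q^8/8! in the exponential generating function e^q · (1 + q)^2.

The EGF product rule gives c_8 = Σ_{k_1+k_2=8} C(8; k_1,k_2) · ∏ g_i(k_i), where e^q gives (1)^k; (1+q)^2 gives the falling factorial (2)_k.
g_1(k) for k = 0…8: 1, 1, 1, 1, 1, 1, 1, 1, 1.
g_2(k) for k = 0…8: 1, 2, 2, 0, 0, 0, 0, 0, 0.
c_8 = Σ_k C(8,k)·g_1(k)·g_2(8−k) = 28·1·2 + 8·1·2 + 1·1·1 = 56 + 16 + 1 = 73.

73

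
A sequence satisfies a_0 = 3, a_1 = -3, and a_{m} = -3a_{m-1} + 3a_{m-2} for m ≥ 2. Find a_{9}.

-189783

The ordinary generating function has denominator 1 + 3z - 3z^2.
Iterating the recurrence: a_0,…,a_{9} = 3, -3, 18, -63, 243, -918, 3483, -13203, 50058, -189783.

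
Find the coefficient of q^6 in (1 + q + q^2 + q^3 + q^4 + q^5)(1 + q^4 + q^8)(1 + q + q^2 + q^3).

(1 + q + q^2 + q^3 + q^4 + q^5) has coefficients 1,1,1,1,1,1 for degrees 0…5.
(1 + q^4 + q^8) has coefficients 1,0,0,0,1,0,0 for degrees 0…6.
Finally multiplying by (1 + q + q^2 + q^3), the product of all factors after the first has coefficients 1,1,1,1,1,1,1 for degrees 0…6.
[q^6] = 1·1 + 1·1 + 1·1 + 1·1 + 1·1 + 1·1 = 6.

6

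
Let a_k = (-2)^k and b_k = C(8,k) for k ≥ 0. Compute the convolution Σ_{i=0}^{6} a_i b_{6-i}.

4

Write out a_i and b_{6-i} for i = 0,…,6 and sum the products.
Σ = 1·28 − 2·56 + 4·70 − 8·56 + 16·28 − 32·8 + 64·1 = 4.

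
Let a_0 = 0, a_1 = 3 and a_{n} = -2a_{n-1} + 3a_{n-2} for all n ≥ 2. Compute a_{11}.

The ordinary generating function has denominator 1 + 2z - 3z^2.
Iterating the recurrence: a_0,…,a_{11} = 0, 3, -6, 21, -60, 183, -546, 1641, -4920, 14763, -44286, 132861.

132861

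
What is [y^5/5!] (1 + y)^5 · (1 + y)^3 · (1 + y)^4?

The EGF product rule gives c_5 = Σ_{k_1+k_2+k_3=5} C(5; k_1,k_2,k_3) · ∏ g_i(k_i), where (1+y)^5 gives the falling factorial (5)_k; (1+y)^3 gives the falling factorial (3)_k; (1+y)^4 gives the falling factorial (4)_k.
g_1(k) for k = 0…5: 1, 5, 20, 60, 120, 120.
g_2(k) for k = 0…5: 1, 3, 6, 6, 0, 0.
g_3(k) for k = 0…5: 1, 4, 12, 24, 24, 0.
First combine the last two factors: h(k) = Σ_j C(k,j)·g_2(j)·g_3(k−j) for k = 0…5: 1, 7, 42, 210, 840, 2520.
c_5 = Σ_k C(5,k)·g_1(k)·h(5−k) = 1·1·2520 + 5·5·840 + 10·20·210 + 10·60·42 + 5·120·7 + 1·120·1 = 2520 + 21000 + 42000 + 25200 + 4200 + 120 = 95040.

95040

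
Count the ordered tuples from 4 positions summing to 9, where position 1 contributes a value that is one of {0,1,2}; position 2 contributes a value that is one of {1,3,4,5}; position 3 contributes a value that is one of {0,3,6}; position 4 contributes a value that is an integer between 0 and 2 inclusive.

12

The generating function for the choices is (1 + x + x^2)·(x + x^3 + x^4 + x^5)·(1 + x^3 + x^6)·(1 + x + x^2); the count is [x^9].
(1 + x + x^2) has coefficients 1,1,1 for degrees 0…2.
(x + x^3 + x^4 + x^5) has coefficients 0,1,0,1,1,1,0,0,0,0 for degrees 0…9.
Multiplying by (1 + x^3 + x^6) gives running coefficients 0,1,0,1,2,1,1,2,1,1 for degrees 0…9.
Finally multiplying by (1 + x + x^2), the product of all factors after the first has coefficients 0,1,1,2,3,4,4,4,4,4 for degrees 0…9.
[x^9] = 1·4 + 1·4 + 1·4 = 12.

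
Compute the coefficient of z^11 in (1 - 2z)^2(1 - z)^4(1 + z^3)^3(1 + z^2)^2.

-173

(1 - 2z)^2 has coefficients 1,-4,4 for degrees 0…2.
(1 - z)^4 has coefficients 1,-4,6,-4,1,0,0,0,0,0,0,0 for degrees 0…11.
Multiplying by (1 + z^3)^3 gives running coefficients 1,-4,6,-1,-11,18,-9,-9,18,-11,-1,6 for degrees 0…11.
Finally multiplying by (1 + z^2)^2, the product of all factors after the first has coefficients 1,-4,8,-9,2,12,-25,26,-11,-11,26,-25 for degrees 0…11.
[z^11] = 1·(-25) − 4·26 + 4·(-11) = -173.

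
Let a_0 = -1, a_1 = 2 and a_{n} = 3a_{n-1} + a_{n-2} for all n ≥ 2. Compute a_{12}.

The ordinary generating function has denominator 1 - 3t - t^2.
Iterating the recurrence: a_0,…,a_{12} = -1, 2, 5, 17, 56, 185, 611, 2018, 6665, 22013, 72704, 240125, 793079.

793079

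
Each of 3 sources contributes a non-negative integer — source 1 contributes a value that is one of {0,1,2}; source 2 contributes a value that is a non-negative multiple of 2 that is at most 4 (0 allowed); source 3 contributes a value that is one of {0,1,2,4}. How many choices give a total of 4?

The generating function for the choices is (1 + x + x^2)·(1 + x^2 + x^4)·(1 + x + x^2 + x^4); the count is [x^4].
(1 + x + x^2) has coefficients 1,1,1 for degrees 0…2.
(1 + x^2 + x^4) has coefficients 1,0,1,0,1 for degrees 0…4.
Finally multiplying by (1 + x + x^2 + x^4), the product of all factors after the first has coefficients 1,1,2,1,3 for degrees 0…4.
[x^4] = 1·3 + 1·1 + 1·2 = 6.

6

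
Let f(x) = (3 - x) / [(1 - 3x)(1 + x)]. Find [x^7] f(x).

4373

Partial fractions give a closed form: a_n = (2)·3^n + (1)·(-1)^n.
At n = 7: a_7 = 4373.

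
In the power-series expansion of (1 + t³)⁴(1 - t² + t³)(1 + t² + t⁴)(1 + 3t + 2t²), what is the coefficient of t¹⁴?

20

(1 + t³)⁴ has coefficients 1,0,0,4,0,0,6,0,0,4,0,0,1 for degrees 0…12.
(1 - t² + t³) has coefficients 1,0,-1,1,0,0,0,0,0,0,0,0,0,0,0 for degrees 0…14.
Multiplying by (1 + t² + t⁴) gives running coefficients 1,0,0,1,0,1,-1,1,0,0,0,0,0,0,0 for degrees 0…14.
Finally multiplying by (1 + 3t + 2t²), the product of all factors after the first has coefficients 1,3,2,1,3,3,2,0,1,2,0,0,0,0,0 for degrees 0…14.
[t¹⁴] = 1·0 + 4·0 + 6·1 + 4·3 + 1·2 = 20.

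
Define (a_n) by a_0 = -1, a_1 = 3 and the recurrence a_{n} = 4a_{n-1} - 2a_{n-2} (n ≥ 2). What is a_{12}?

3180736

The ordinary generating function has denominator 1 - 4y + 2y^2.
Iterating the recurrence: a_0,…,a_{12} = -1, 3, 14, 50, 172, 588, 2008, 6856, 23408, 79920, 272864, 931616, 3180736.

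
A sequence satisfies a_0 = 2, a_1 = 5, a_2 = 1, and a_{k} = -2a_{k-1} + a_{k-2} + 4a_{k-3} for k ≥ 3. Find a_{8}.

The ordinary generating function has denominator 1 + 2y - y^2 - 4y^3.
Iterating the recurrence: a_0,…,a_{8} = 2, 5, 1, 11, -1, 17, 9, -5, 87.

87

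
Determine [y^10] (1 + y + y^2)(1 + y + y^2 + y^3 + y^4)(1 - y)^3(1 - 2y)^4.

48

(1 + y + y^2) has coefficients 1,1,1 for degrees 0…2.
(1 + y + y^2 + y^3 + y^4) has coefficients 1,1,1,1,1,0,0,0,0,0,0 for degrees 0…10.
Multiplying by (1 - y)^3 gives running coefficients 1,-2,1,0,0,-1,2,-1,0,0,0 for degrees 0…10.
Finally multiplying by (1 - 2y)^4, the product of all factors after the first has coefficients 1,-10,41,-88,104,-65,26,-41,88,-104,64 for degrees 0…10.
[y^10] = 1·64 + 1·(-104) + 1·88 = 48.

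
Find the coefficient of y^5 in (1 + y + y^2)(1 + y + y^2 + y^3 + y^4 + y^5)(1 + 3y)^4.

(1 + y + y^2) has coefficients 1,1,1 for degrees 0…2.
(1 + y + y^2 + y^3 + y^4 + y^5) has coefficients 1,1,1,1,1,1 for degrees 0…5.
Finally multiplying by (1 + 3y)^4, the product of all factors after the first has coefficients 1,13,67,175,256,256 for degrees 0…5.
[y^5] = 1·256 + 1·256 + 1·175 = 687.

687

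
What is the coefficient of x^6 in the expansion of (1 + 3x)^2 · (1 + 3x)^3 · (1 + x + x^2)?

648

(1 + 3x)^2 has coefficients 1,6,9 for degrees 0…2.
(1 + 3x)^3 has coefficients 1,9,27,27,0,0,0 for degrees 0…6.
Finally multiplying by (1 + x + x^2), the product of all factors after the first has coefficients 1,10,37,63,54,27,0 for degrees 0…6.
[x^6] = 1·0 + 6·27 + 9·54 = 648.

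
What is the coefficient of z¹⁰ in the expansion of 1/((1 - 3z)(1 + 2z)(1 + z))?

The denominator gives the recurrence a_n = 7a_(n−2) + 6a_(n−3) for n ≥ 3; the numerator fixes a_0 = 1, a_1 = 0, a_2 = 7.
Iterating: 1, 0, 7, 6, 49, 84, 379, 882, 3157, 8448, 27391, so a_10 = 27391.

27391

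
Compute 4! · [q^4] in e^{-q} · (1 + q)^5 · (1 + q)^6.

The EGF product rule gives c_4 = Σ_{k_1+k_2+k_3=4} C(4; k_1,k_2,k_3) · ∏ g_i(k_i), where e^{-q} gives (-1)^k; (1+q)^5 gives the falling factorial (5)_k; (1+q)^6 gives the falling factorial (6)_k.
g_1(k) for k = 0…4: 1, -1, 1, -1, 1.
g_2(k) for k = 0…4: 1, 5, 20, 60, 120.
g_3(k) for k = 0…4: 1, 6, 30, 120, 360.
First combine the last two factors: h(k) = Σ_j C(k,j)·g_2(j)·g_3(k−j) for k = 0…4: 1, 11, 110, 990, 7920.
c_4 = Σ_k C(4,k)·g_1(k)·h(4−k) = 1·1·7920 + 4·(-1)·990 + 6·1·110 + 4·(-1)·11 + 1·1·1 = 7920 − 3960 + 660 − 44 + 1 = 4577.

4577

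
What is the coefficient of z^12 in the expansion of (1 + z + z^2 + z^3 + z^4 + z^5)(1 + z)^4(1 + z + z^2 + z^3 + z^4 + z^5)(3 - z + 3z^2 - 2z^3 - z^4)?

(1 + z + z^2 + z^3 + z^4 + z^5) has coefficients 1,1,1,1,1,1 for degrees 0…5.
(1 + z)^4 has coefficients 1,4,6,4,1,0,0,0,0,0,0,0,0 for degrees 0…12.
Multiplying by (1 + z + z^2 + z^3 + z^4 + z^5) gives running coefficients 1,5,11,15,16,16,15,11,5,1,0,0,0 for degrees 0…12.
Finally multiplying by (3 - z + 3z^2 - 2z^3 - z^4), the product of all factors after the first has coefficients 3,14,31,47,55,50,36,19,1,-15,-23,-18,-7 for degrees 0…12.
[z^12] = 1·(-7) + 1·(-18) + 1·(-23) + 1·(-15) + 1·1 + 1·19 = -43.

-43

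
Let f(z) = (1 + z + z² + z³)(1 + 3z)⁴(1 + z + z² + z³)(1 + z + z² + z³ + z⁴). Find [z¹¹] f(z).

(1 + z + z² + z³) has coefficients 1,1,1,1 for degrees 0…3.
(1 + 3z)⁴ has coefficients 1,12,54,108,81,0,0,0,0,0,0,0 for degrees 0…11.
Multiplying by (1 + z + z² + z³) gives running coefficients 1,13,67,175,255,243,189,81,0,0,0,0 for degrees 0…11.
Finally multiplying by (1 + z + z² + z³ + z⁴), the product of all factors after the first has coefficients 1,14,81,256,511,753,929,943,768,513,270,81 for degrees 0…11.
[z¹¹] = 1·81 + 1·270 + 1·513 + 1·768 = 1632.

1632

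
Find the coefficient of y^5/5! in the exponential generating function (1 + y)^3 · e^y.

136

The EGF product rule gives c_5 = Σ_{k_1+k_2=5} C(5; k_1,k_2) · ∏ g_i(k_i), where (1+y)^3 gives the falling factorial (3)_k; e^y gives (1)^k.
g_1(k) for k = 0…5: 1, 3, 6, 6, 0, 0.
g_2(k) for k = 0…5: 1, 1, 1, 1, 1, 1.
c_5 = Σ_k C(5,k)·g_1(k)·g_2(5−k) = 1·1·1 + 5·3·1 + 10·6·1 + 10·6·1 = 1 + 15 + 60 + 60 = 136.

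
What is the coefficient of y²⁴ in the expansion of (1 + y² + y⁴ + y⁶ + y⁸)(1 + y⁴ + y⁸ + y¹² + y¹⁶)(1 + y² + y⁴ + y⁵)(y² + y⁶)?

(1 + y² + y⁴ + y⁶ + y⁸) has coefficients 1,0,1,0,1,0,1,0,1 for degrees 0…8.
(1 + y⁴ + y⁸ + y¹² + y¹⁶) has coefficients 1,0,0,0,1,0,0,0,1,0,0,0,1,0,0,0,1,0,0,0,0,0,0,0,0 for degrees 0…24.
Multiplying by (1 + y² + y⁴ + y⁵) gives running coefficients 1,0,1,0,2,1,1,0,2,1,1,0,2,1,1,0,2,1,1,0,1,1,0,0,0 for degrees 0…24.
Finally multiplying by (y² + y⁶), the product of all factors after the first has coefficients 0,0,1,0,1,0,3,1,2,0,4,2,2,0,4,2,2,0,4,2,2,0,3,2,1 for degrees 0…24.
[y²⁴] = 1·1 + 1·3 + 1·2 + 1·4 + 1·2 = 12.

12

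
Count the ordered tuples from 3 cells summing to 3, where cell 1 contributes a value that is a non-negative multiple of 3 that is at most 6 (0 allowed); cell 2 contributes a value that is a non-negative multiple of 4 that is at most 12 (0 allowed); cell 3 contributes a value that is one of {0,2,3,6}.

The generating function for the choices is (1 + t^3 + t^6)·(1 + t^4 + t^8 + t^12)·(1 + t^2 + t^3 + t^6); the count is [t^3].
(1 + t^3 + t^6) has coefficients 1,0,0,1 for degrees 0…3.
(1 + t^4 + t^8 + t^12) has coefficients 1,0,0,0 for degrees 0…3.
Finally multiplying by (1 + t^2 + t^3 + t^6), the product of all factors after the first has coefficients 1,0,1,1 for degrees 0…3.
[t^3] = 1·1 + 1·1 = 2.

2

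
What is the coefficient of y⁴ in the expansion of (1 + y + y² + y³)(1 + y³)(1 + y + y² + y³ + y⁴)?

6

(1 + y + y² + y³) has coefficients 1,1,1,1 for degrees 0…3.
(1 + y³) has coefficients 1,0,0,1,0 for degrees 0…4.
Finally multiplying by (1 + y + y² + y³ + y⁴), the product of all factors after the first has coefficients 1,1,1,2,2 for degrees 0…4.
[y⁴] = 1·2 + 1·2 + 1·1 + 1·1 = 6.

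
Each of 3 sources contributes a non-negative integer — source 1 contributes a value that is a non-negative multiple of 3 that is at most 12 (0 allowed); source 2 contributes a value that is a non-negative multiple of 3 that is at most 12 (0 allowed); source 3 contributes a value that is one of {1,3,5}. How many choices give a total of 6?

The generating function for the choices is (1 + x³ + x⁶ + x⁹ + x¹²)·(1 + x³ + x⁶ + x⁹ + x¹²)·(x + x³ + x⁵); the count is [x⁶].
(1 + x³ + x⁶ + x⁹ + x¹²) has coefficients 1,0,0,1,0,0,1 for degrees 0…6.
(1 + x³ + x⁶ + x⁹ + x¹²) has coefficients 1,0,0,1,0,0,1 for degrees 0…6.
Finally multiplying by (x + x³ + x⁵), the product of all factors after the first has coefficients 0,1,0,1,1,1,1 for degrees 0…6.
[x⁶] = 1·1 + 1·1 + 1·0 = 2.

2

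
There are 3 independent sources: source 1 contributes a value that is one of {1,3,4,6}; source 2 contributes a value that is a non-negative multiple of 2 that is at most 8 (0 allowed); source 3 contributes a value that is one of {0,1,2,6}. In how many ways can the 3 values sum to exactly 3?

The generating function for the choices is (q + q³ + q⁴ + q⁶)·(1 + q² + q⁴ + q⁶ + q⁸)·(1 + q + q² + q⁶); the count is [q³].
(q + q³ + q⁴ + q⁶) has coefficients 0,1,0,1 for degrees 0…3.
(1 + q² + q⁴ + q⁶ + q⁸) has coefficients 1,0,1,0 for degrees 0…3.
Finally multiplying by (1 + q + q² + q⁶), the product of all factors after the first has coefficients 1,1,2,1 for degrees 0…3.
[q³] = 1·2 + 1·1 = 3.

3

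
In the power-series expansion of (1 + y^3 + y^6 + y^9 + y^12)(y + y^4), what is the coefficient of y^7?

(1 + y^3 + y^6 + y^9 + y^12) has coefficients 1,0,0,1,0,0,1,0 for degrees 0…7.
(y + y^4) has coefficients 0,1,0,0,1,0,0,0 for degrees 0…7.
[y^7] = 1·0 + 1·1 + 1·1 = 2.

2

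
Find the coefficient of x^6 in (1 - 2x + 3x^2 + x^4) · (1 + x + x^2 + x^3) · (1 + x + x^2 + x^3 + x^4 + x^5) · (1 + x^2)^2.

24

(1 - 2x + 3x^2 + x^4) has coefficients 1,-2,3,0,1 for degrees 0…4.
(1 + x + x^2 + x^3) has coefficients 1,1,1,1,0,0,0 for degrees 0…6.
Multiplying by (1 + x + x^2 + x^3 + x^4 + x^5) gives running coefficients 1,2,3,4,4,4,3 for degrees 0…6.
Finally multiplying by (1 + x^2)^2, the product of all factors after the first has coefficients 1,2,5,8,11,14,14 for degrees 0…6.
[x^6] = 1·14 − 2·14 + 3·11 + 1·5 = 24.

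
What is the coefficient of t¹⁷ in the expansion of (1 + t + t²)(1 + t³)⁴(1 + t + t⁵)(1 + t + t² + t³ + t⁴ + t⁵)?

35

(1 + t + t²) has coefficients 1,1,1 for degrees 0…2.
(1 + t³)⁴ has coefficients 1,0,0,4,0,0,6,0,0,4,0,0,1,0,0,0,0,0 for degrees 0…17.
Multiplying by (1 + t + t⁵) gives running coefficients 1,1,0,4,4,1,6,6,4,4,4,6,1,1,4,0,0,1 for degrees 0…17.
Finally multiplying by (1 + t + t² + t³ + t⁴ + t⁵), the product of all factors after the first has coefficients 1,2,2,6,10,11,16,21,25,25,25,30,25,20,20,16,12,7 for degrees 0…17.
[t¹⁷] = 1·7 + 1·12 + 1·16 = 35.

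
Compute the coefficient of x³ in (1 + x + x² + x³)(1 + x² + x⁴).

(1 + x + x² + x³) has coefficients 1,1,1,1 for degrees 0…3.
(1 + x² + x⁴) has coefficients 1,0,1,0 for degrees 0…3.
[x³] = 1·0 + 1·1 + 1·0 + 1·1 = 2.

2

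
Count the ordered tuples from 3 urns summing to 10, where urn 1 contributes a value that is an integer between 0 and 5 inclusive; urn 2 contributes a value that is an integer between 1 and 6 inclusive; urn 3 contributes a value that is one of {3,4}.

11

The generating function for the choices is (1 + x + x² + x³ + x⁴ + x⁵)·(x + x² + x³ + x⁴ + x⁵ + x⁶)·(x³ + x⁴); the count is [x¹⁰].
(1 + x + x² + x³ + x⁴ + x⁵) has coefficients 1,1,1,1,1,1 for degrees 0…5.
(x + x² + x³ + x⁴ + x⁵ + x⁶) has coefficients 0,1,1,1,1,1,1,0,0,0,0 for degrees 0…10.
Finally multiplying by (x³ + x⁴), the product of all factors after the first has coefficients 0,0,0,0,1,2,2,2,2,2,1 for degrees 0…10.
[x¹⁰] = 1·1 + 1·2 + 1·2 + 1·2 + 1·2 + 1·2 = 11.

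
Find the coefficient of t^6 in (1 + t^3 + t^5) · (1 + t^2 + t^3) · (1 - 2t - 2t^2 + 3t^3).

(1 + t^3 + t^5) has coefficients 1,0,0,1,0,1 for degrees 0…5.
(1 + t^2 + t^3) has coefficients 1,0,1,1,0,0,0 for degrees 0…6.
Finally multiplying by (1 - 2t - 2t^2 + 3t^3), the product of all factors after the first has coefficients 1,-2,-1,2,-4,1,3 for degrees 0…6.
[t^6] = 1·3 + 1·2 + 1·(-2) = 3.

3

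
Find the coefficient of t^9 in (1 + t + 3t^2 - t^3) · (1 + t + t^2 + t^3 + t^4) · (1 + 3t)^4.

405

(1 + t + 3t^2 - t^3) has coefficients 1,1,3,-1 for degrees 0…3.
(1 + t + t^2 + t^3 + t^4) has coefficients 1,1,1,1,1,0,0,0,0,0 for degrees 0…9.
Finally multiplying by (1 + 3t)^4, the product of all factors after the first has coefficients 1,13,67,175,256,255,243,189,81,0 for degrees 0…9.
[t^9] = 1·0 + 1·81 + 3·189 − 1·243 = 405.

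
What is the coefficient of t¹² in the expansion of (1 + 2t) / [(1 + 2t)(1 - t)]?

1

The denominator gives the recurrence a_n = −a_(n−1) + 2a_(n−2) for n ≥ 3; the numerator fixes a_0 = 1, a_1 = 1, a_2 = 1.
Iterating: 1, 1, 1, 1, 1, 1, 1, 1, 1, 1, 1, 1, 1, so a_12 = 1.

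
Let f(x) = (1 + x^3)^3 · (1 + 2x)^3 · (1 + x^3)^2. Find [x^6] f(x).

50

(1 + x^3)^3 has coefficients 1,0,0,3,0,0,3 for degrees 0…6.
(1 + 2x)^3 has coefficients 1,6,12,8,0,0,0 for degrees 0…6.
Finally multiplying by (1 + x^3)^2, the product of all factors after the first has coefficients 1,6,12,10,12,24,17 for degrees 0…6.
[x^6] = 1·17 + 3·10 + 3·1 = 50.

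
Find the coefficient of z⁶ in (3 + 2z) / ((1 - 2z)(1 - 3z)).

7507

The denominator gives the recurrence a_n = 5a_(n−1) − 6a_(n−2) for n ≥ 3; the numerator fixes a_0 = 3, a_1 = 17, a_2 = 67.
Iterating: 3, 17, 67, 233, 763, 2417, 7507, so a_6 = 7507.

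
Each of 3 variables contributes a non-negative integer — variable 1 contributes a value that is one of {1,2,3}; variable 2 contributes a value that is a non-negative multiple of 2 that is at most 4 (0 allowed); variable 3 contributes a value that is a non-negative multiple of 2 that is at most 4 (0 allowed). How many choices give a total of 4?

The generating function for the choices is (t + t^2 + t^3)·(1 + t^2 + t^4)·(1 + t^2 + t^4); the count is [t^4].
(t + t^2 + t^3) has coefficients 0,1,1,1 for degrees 0…3.
(1 + t^2 + t^4) has coefficients 1,0,1,0,1 for degrees 0…4.
Finally multiplying by (1 + t^2 + t^4), the product of all factors after the first has coefficients 1,0,2,0,3 for degrees 0…4.
[t^4] = 1·0 + 1·2 + 1·0 = 2.

2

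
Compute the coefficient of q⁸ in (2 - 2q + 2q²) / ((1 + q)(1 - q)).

4

The denominator gives the recurrence a_n = a_(n−2) for n ≥ 3; the numerator fixes a_0 = 2, a_1 = -2, a_2 = 4.
Iterating: 2, -2, 4, -2, 4, -2, 4, -2, 4, so a_8 = 4.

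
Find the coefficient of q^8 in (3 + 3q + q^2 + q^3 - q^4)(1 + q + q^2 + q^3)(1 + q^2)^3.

(3 + 3q + q^2 + q^3 - q^4) has coefficients 3,3,1,1,-1 for degrees 0…4.
(1 + q + q^2 + q^3) has coefficients 1,1,1,1,0,0,0,0,0 for degrees 0…8.
Finally multiplying by (1 + q^2)^3, the product of all factors after the first has coefficients 1,1,4,4,6,6,4,4,1 for degrees 0…8.
[q^8] = 3·1 + 3·4 + 1·4 + 1·6 − 1·6 = 19.

19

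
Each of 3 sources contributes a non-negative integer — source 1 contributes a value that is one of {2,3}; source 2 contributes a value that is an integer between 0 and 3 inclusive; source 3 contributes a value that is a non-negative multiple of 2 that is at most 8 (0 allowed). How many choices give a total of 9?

The generating function for the choices is (x² + x³)·(1 + x + x² + x³)·(1 + x² + x⁴ + x⁶ + x⁸); the count is [x⁹].
(x² + x³) has coefficients 0,0,1,1 for degrees 0…3.
(1 + x + x² + x³) has coefficients 1,1,1,1,0,0,0,0,0,0 for degrees 0…9.
Finally multiplying by (1 + x² + x⁴ + x⁶ + x⁸), the product of all factors after the first has coefficients 1,1,2,2,2,2,2,2,2,2 for degrees 0…9.
[x⁹] = 1·2 + 1·2 = 4.

4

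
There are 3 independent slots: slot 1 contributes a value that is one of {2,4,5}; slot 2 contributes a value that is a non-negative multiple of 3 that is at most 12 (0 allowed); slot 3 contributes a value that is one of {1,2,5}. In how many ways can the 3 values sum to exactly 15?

4

The generating function for the choices is (t^2 + t^4 + t^5)·(1 + t^3 + t^6 + t^9 + t^12)·(t + t^2 + t^5); the count is [t^15].
(t^2 + t^4 + t^5) has coefficients 0,0,1,0,1,1 for degrees 0…5.
(1 + t^3 + t^6 + t^9 + t^12) has coefficients 1,0,0,1,0,0,1,0,0,1,0,0,1,0,0,0 for degrees 0…15.
Finally multiplying by (t + t^2 + t^5), the product of all factors after the first has coefficients 0,1,1,0,1,2,0,1,2,0,1,2,0,1,2,0 for degrees 0…15.
[t^15] = 1·1 + 1·2 + 1·1 = 4.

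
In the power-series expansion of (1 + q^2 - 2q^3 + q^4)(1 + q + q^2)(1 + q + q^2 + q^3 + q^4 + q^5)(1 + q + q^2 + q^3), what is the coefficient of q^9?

(1 + q^2 - 2q^3 + q^4) has coefficients 1,0,1,-2,1 for degrees 0…4.
(1 + q + q^2) has coefficients 1,1,1,0,0,0,0,0,0,0 for degrees 0…9.
Multiplying by (1 + q + q^2 + q^3 + q^4 + q^5) gives running coefficients 1,2,3,3,3,3,2,1,0,0 for degrees 0…9.
Finally multiplying by (1 + q + q^2 + q^3), the product of all factors after the first has coefficients 1,3,6,9,11,12,11,9,6,3 for degrees 0…9.
[q^9] = 1·3 + 1·9 − 2·11 + 1·12 = 2.

2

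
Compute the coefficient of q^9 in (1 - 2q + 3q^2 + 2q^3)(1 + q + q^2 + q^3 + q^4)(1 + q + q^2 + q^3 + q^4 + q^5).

14

(1 - 2q + 3q^2 + 2q^3) has coefficients 1,-2,3,2 for degrees 0…3.
(1 + q + q^2 + q^3 + q^4) has coefficients 1,1,1,1,1,0,0,0,0,0 for degrees 0…9.
Finally multiplying by (1 + q + q^2 + q^3 + q^4 + q^5), the product of all factors after the first has coefficients 1,2,3,4,5,5,4,3,2,1 for degrees 0…9.
[q^9] = 1·1 − 2·2 + 3·3 + 2·4 = 14.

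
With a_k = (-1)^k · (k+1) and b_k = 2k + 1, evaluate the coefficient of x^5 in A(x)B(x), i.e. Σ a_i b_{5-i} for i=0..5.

The convolution is the t^5 coefficient of A(t)B(t).
Σ = 1·11 − 2·9 + 3·7 − 4·5 + 5·3 − 6·1 = 3.

3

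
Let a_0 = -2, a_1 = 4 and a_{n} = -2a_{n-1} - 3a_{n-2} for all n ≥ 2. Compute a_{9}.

The ordinary generating function has denominator 1 + 2y + 3y^2.
Iterating the recurrence: a_0,…,a_{9} = -2, 4, -2, -8, 22, -20, -26, 112, -146, -44.

-44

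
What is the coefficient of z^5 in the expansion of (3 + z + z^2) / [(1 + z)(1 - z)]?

1

The denominator gives the recurrence a_n = a_(n−2) for n ≥ 3; the numerator fixes a_0 = 3, a_1 = 1, a_2 = 4.
Iterating: 3, 1, 4, 1, 4, 1, so a_5 = 1.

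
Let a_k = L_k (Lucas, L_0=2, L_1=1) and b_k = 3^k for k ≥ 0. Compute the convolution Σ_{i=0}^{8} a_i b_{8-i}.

19628

This is [x^8] in the product of the two ordinary generating functions.
Σ = 2·6561 + 1·2187 + 3·729 + 4·243 + 7·81 + 11·27 + 18·9 + 29·3 + 47·1 = 19628.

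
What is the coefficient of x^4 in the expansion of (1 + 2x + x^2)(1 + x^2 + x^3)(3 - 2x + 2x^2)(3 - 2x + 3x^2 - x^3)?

(1 + 2x + x^2) has coefficients 1,2,1 for degrees 0…2.
(1 + x^2 + x^3) has coefficients 1,0,1,1,0 for degrees 0…4.
Multiplying by (3 - 2x + 2x^2) gives running coefficients 3,-2,5,1,0 for degrees 0…4.
Finally multiplying by (3 - 2x + 3x^2 - x^3), the product of all factors after the first has coefficients 9,-12,28,-16,15 for degrees 0…4.
[x^4] = 1·15 + 2·(-16) + 1·28 = 11.

11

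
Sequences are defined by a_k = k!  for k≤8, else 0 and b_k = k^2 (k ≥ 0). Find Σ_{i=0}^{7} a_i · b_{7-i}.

1647

The convolution is the t^7 coefficient of A(t)B(t).
Σ = 1·49 + 1·36 + 2·25 + 6·16 + 24·9 + 120·4 + 720·1 + 5040·0 = 1647.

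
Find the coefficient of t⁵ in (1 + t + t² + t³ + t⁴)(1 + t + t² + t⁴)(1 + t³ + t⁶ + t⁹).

(1 + t + t² + t³ + t⁴) has coefficients 1,1,1,1,1 for degrees 0…4.
(1 + t + t² + t⁴) has coefficients 1,1,1,0,1,0 for degrees 0…5.
Finally multiplying by (1 + t³ + t⁶ + t⁹), the product of all factors after the first has coefficients 1,1,1,1,2,1 for degrees 0…5.
[t⁵] = 1·1 + 1·2 + 1·1 + 1·1 + 1·1 = 6.

6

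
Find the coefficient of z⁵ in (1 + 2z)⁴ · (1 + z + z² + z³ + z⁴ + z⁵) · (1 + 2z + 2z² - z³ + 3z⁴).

367

(1 + 2z)⁴ has coefficients 1,8,24,32,16 for degrees 0…4.
(1 + z + z² + z³ + z⁴ + z⁵) has coefficients 1,1,1,1,1,1 for degrees 0…5.
Finally multiplying by (1 + 2z + 2z² - z³ + 3z⁴), the product of all factors after the first has coefficients 1,3,5,4,7,7 for degrees 0…5.
[z⁵] = 1·7 + 8·7 + 24·4 + 32·5 + 16·3 = 367.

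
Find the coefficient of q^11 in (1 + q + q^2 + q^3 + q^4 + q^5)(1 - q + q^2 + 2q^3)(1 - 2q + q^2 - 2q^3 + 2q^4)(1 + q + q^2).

(1 + q + q^2 + q^3 + q^4 + q^5) has coefficients 1,1,1,1,1,1 for degrees 0…5.
(1 - q + q^2 + 2q^3) has coefficients 1,-1,1,2,0,0,0,0,0,0,0,0 for degrees 0…11.
Multiplying by (1 - 2q + q^2 - 2q^3 + 2q^4) gives running coefficients 1,-3,4,-3,1,-2,-2,4,0,0,0,0 for degrees 0…11.
Finally multiplying by (1 + q + q^2), the product of all factors after the first has coefficients 1,-2,2,-2,2,-4,-3,0,2,4,0,0 for degrees 0…11.
[q^11] = 1·0 + 1·0 + 1·4 + 1·2 + 1·0 + 1·(-3) = 3.

3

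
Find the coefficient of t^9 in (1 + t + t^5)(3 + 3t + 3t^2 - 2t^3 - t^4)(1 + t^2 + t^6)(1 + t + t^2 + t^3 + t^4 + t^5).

(1 + t + t^5) has coefficients 1,1,0,0,0,1 for degrees 0…5.
(3 + 3t + 3t^2 - 2t^3 - t^4) has coefficients 3,3,3,-2,-1,0,0,0,0,0 for degrees 0…9.
Multiplying by (1 + t^2 + t^6) gives running coefficients 3,3,6,1,2,-2,2,3,3,-2 for degrees 0…9.
Finally multiplying by (1 + t + t^2 + t^3 + t^4 + t^5), the product of all factors after the first has coefficients 3,6,12,13,15,13,12,12,9,6 for degrees 0…9.
[t^9] = 1·6 + 1·9 + 1·15 = 30.

30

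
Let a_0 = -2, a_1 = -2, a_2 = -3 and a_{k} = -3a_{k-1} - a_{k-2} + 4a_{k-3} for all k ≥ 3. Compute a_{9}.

-53

The ordinary generating function has denominator 1 + 3y + y^2 - 4y^3.
Iterating the recurrence: a_0,…,a_{9} = -2, -2, -3, 3, -14, 27, -55, 82, -83, -53.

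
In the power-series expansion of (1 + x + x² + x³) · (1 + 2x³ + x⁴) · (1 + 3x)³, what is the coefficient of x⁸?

(1 + x + x² + x³) has coefficients 1,1,1,1 for degrees 0…3.
(1 + 2x³ + x⁴) has coefficients 1,0,0,2,1,0,0,0,0 for degrees 0…8.
Finally multiplying by (1 + 3x)³, the product of all factors after the first has coefficients 1,9,27,29,19,63,81,27,0 for degrees 0…8.
[x⁸] = 1·0 + 1·27 + 1·81 + 1·63 = 171.

171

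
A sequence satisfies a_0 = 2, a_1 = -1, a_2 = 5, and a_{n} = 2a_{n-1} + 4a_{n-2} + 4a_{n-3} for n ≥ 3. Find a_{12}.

996608

The ordinary generating function has denominator 1 - 2z - 4z^2 - 4z^3.
Iterating the recurrence: a_0,…,a_{12} = 2, -1, 5, 14, 44, 164, 560, 1952, 6800, 23648, 82304, 286400, 996608.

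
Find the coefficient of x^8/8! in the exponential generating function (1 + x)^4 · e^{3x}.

784161

The EGF product rule gives c_8 = Σ_{k_1+k_2=8} C(8; k_1,k_2) · ∏ g_i(k_i), where (1+x)^4 gives the falling factorial (4)_k; e^{3x} gives (3)^k.
g_1(k) for k = 0…8: 1, 4, 12, 24, 24, 0, 0, 0, 0.
g_2(k) for k = 0…8: 1, 3, 9, 27, 81, 243, 729, 2187, 6561.
c_8 = Σ_k C(8,k)·g_1(k)·g_2(8−k) = 1·1·6561 + 8·4·2187 + 28·12·729 + 56·24·243 + 70·24·81 = 6561 + 69984 + 244944 + 326592 + 136080 = 784161.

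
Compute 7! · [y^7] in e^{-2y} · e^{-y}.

The EGF product rule gives c_7 = Σ_{k_1+k_2=7} C(7; k_1,k_2) · ∏ g_i(k_i), where e^{-2y} gives (-2)^k; e^{-y} gives (-1)^k.
g_1(k) for k = 0…7: 1, -2, 4, -8, 16, -32, 64, -128.
g_2(k) for k = 0…7: 1, -1, 1, -1, 1, -1, 1, -1.
c_7 = Σ_k C(7,k)·g_1(k)·g_2(7−k) = 1·1·(-1) + 7·(-2)·1 + 21·4·(-1) + 35·(-8)·1 + 35·16·(-1) + 21·(-32)·1 + 7·64·(-1) + 1·(-128)·1 = −1 − 14 − 84 − 280 − 560 − 672 − 448 − 128 = -2187.

-2187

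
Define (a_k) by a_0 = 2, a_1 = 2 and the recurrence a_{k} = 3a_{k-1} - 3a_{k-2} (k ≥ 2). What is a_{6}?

-54

The ordinary generating function has denominator 1 - 3z + 3z^2.
Iterating the recurrence: a_0,…,a_{6} = 2, 2, 0, -6, -18, -36, -54.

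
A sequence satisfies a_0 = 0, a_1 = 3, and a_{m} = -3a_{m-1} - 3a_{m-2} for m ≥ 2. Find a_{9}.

-486

The ordinary generating function has denominator 1 + 3z + 3z^2.
Iterating the recurrence: a_0,…,a_{9} = 0, 3, -9, 18, -27, 27, 0, -81, 243, -486.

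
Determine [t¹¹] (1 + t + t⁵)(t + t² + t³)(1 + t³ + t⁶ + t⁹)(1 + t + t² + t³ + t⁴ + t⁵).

(1 + t + t⁵) has coefficients 1,1,0,0,0,1 for degrees 0…5.
(t + t² + t³) has coefficients 0,1,1,1,0,0,0,0,0,0,0,0 for degrees 0…11.
Multiplying by (1 + t³ + t⁶ + t⁹) gives running coefficients 0,1,1,1,1,1,1,1,1,1,1,1 for degrees 0…11.
Finally multiplying by (1 + t + t² + t³ + t⁴ + t⁵), the product of all factors after the first has coefficients 0,1,2,3,4,5,6,6,6,6,6,6 for degrees 0…11.
[t¹¹] = 1·6 + 1·6 + 1·6 = 18.

18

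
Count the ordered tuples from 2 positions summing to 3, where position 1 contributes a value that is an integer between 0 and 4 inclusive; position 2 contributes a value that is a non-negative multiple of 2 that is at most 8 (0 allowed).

2

The generating function for the choices is (1 + z + z² + z³ + z⁴)·(1 + z² + z⁴ + z⁶ + z⁸); the count is [z³].
(1 + z + z² + z³ + z⁴) has coefficients 1,1,1,1 for degrees 0…3.
(1 + z² + z⁴ + z⁶ + z⁸) has coefficients 1,0,1,0 for degrees 0…3.
[z³] = 1·0 + 1·1 + 1·0 + 1·1 = 2.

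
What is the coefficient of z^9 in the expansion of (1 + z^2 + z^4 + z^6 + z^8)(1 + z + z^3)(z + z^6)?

(1 + z^2 + z^4 + z^6 + z^8) has coefficients 1,0,1,0,1,0,1,0,1 for degrees 0…8.
(1 + z + z^3) has coefficients 1,1,0,1,0,0,0,0,0,0 for degrees 0…9.
Finally multiplying by (z + z^6), the product of all factors after the first has coefficients 0,1,1,0,1,0,1,1,0,1 for degrees 0…9.
[z^9] = 1·1 + 1·1 + 1·0 + 1·0 + 1·1 = 3.

3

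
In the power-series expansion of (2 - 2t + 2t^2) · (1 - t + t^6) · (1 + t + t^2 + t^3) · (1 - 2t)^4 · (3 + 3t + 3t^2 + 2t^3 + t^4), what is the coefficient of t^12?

(2 - 2t + 2t^2) has coefficients 2,-2,2 for degrees 0…2.
(1 - t + t^6) has coefficients 1,-1,0,0,0,0,1,0,0,0,0,0,0 for degrees 0…12.
Multiplying by (1 + t + t^2 + t^3) gives running coefficients 1,0,0,0,-1,0,1,1,1,1,0,0,0 for degrees 0…12.
Multiplying by (1 - 2t)^4 gives running coefficients 1,-8,24,-32,15,8,-23,25,1,-15,0,8,-16 for degrees 0…12.
Finally multiplying by (3 + 3t + 3t^2 + 2t^3 + t^4), the product of all factors after the first has coefficients 3,-21,51,-46,6,13,-40,28,40,-5,-15,6,-53 for degrees 0…12.
[t^12] = 2·(-53) − 2·6 + 2·(-15) = -148.

-148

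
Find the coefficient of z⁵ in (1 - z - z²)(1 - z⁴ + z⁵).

2

(1 - z - z²) has coefficients 1,-1,-1 for degrees 0…2.
(1 - z⁴ + z⁵) has coefficients 1,0,0,0,-1,1 for degrees 0…5.
[z⁵] = 1·1 − 1·(-1) − 1·0 = 2.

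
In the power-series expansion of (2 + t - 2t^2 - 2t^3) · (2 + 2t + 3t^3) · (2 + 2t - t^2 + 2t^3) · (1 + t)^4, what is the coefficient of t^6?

-63

(2 + t - 2t^2 - 2t^3) has coefficients 2,1,-2,-2 for degrees 0…3.
(2 + 2t + 3t^3) has coefficients 2,2,0,3,0,0,0 for degrees 0…6.
Multiplying by (2 + 2t - t^2 + 2t^3) gives running coefficients 4,8,2,8,10,-3,6 for degrees 0…6.
Finally multiplying by (1 + t)^4, the product of all factors after the first has coefficients 4,24,58,80,90,101,88 for degrees 0…6.
[t^6] = 2·88 + 1·101 − 2·90 − 2·80 = -63.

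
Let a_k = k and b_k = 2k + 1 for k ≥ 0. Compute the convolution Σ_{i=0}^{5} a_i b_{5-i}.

This is [x^5] in the product of the two ordinary generating functions.
Σ = 0·11 + 1·9 + 2·7 + 3·5 + 4·3 + 5·1 = 55.

55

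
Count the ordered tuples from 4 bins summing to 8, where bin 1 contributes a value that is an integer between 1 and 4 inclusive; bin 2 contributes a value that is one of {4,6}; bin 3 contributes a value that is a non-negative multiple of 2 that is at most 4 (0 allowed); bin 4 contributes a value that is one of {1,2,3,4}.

5

The generating function for the choices is (t + t² + t³ + t⁴)·(t⁴ + t⁶)·(1 + t² + t⁴)·(t + t² + t³ + t⁴); the count is [t⁸].
(t + t² + t³ + t⁴) has coefficients 0,1,1,1,1 for degrees 0…4.
(t⁴ + t⁶) has coefficients 0,0,0,0,1,0,1,0,0 for degrees 0…8.
Multiplying by (1 + t² + t⁴) gives running coefficients 0,0,0,0,1,0,2,0,2 for degrees 0…8.
Finally multiplying by (t + t² + t³ + t⁴), the product of all factors after the first has coefficients 0,0,0,0,0,1,1,3,3 for degrees 0…8.
[t⁸] = 1·3 + 1·1 + 1·1 + 1·0 = 5.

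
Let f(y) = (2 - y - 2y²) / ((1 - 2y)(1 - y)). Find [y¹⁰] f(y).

2049

The denominator gives the recurrence a_n = 3a_(n−1) − 2a_(n−2) for n ≥ 3; the numerator fixes a_0 = 2, a_1 = 5, a_2 = 9.
Iterating: 2, 5, 9, 17, 33, 65, 129, 257, 513, 1025, 2049, so a_10 = 2049.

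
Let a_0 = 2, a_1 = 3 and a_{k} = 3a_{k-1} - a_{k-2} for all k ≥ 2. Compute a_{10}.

The ordinary generating function has denominator 1 - 3x + x^2.
Iterating the recurrence: a_0,…,a_{10} = 2, 3, 7, 18, 47, 123, 322, 843, 2207, 5778, 15127.

15127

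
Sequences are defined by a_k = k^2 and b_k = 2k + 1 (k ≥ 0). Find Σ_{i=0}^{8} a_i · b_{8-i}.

This is [x^8] in the product of the two ordinary generating functions.
Σ = 0·17 + 1·15 + 4·13 + 9·11 + 16·9 + 25·7 + 36·5 + 49·3 + 64·1 = 876.

876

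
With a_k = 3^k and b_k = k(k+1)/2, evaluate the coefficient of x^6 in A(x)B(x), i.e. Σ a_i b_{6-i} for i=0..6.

The convolution is the x^6 coefficient of A(x)B(x).
Σ = 1·21 + 3·15 + 9·10 + 27·6 + 81·3 + 243·1 + 729·0 = 804.

804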